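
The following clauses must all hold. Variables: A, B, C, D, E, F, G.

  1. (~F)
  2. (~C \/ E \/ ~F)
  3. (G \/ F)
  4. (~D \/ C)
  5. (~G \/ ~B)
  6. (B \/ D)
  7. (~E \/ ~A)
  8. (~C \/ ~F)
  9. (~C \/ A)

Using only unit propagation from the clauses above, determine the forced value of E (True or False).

False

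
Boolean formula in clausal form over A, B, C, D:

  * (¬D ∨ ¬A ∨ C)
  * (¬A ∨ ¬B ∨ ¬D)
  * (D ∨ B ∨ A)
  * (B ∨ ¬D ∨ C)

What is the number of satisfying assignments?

10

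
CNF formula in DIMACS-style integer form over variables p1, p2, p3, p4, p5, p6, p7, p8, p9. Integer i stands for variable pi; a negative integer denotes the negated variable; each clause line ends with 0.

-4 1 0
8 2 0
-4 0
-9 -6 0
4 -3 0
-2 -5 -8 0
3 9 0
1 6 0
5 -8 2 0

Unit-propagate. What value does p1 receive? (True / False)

Unit clause (¬p4) sets p4 = False.
(p4 ∨ ¬p3) with p4 = False leaves only ¬p3, so p3 = False.
From (p3 ∨ p9) and p3 = False: p9 = True.
(¬p9 ∨ ¬p6): since p9 = True, the clause reduces to (¬p6). p6 = False.
(p6 ∨ p1): since p6 = False, the clause reduces to (p1). p1 = True.

True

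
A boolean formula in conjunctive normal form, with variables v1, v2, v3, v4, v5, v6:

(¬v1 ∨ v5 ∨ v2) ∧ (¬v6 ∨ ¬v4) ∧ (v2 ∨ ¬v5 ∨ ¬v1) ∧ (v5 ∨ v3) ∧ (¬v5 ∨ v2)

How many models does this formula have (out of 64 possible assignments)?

Split on v5, then v2.
  v5=T, v2=T: v1, v3 free; 3 ways for (v4,v6) × 2^2 = 12.
  v5=T, v2=F: a clause becomes empty — 0.
  v5=F, v2=T: v1 free; 3 ways for (v3,v4,v6) × 2^1 = 6.
  v5=F, v2=F: remaining (v1,v3,v4,v6) ∈ {(F,T,F,F); (F,T,F,T); (F,T,T,F)} — 3.
Total: 12 + 0 + 6 + 3 = 21.

21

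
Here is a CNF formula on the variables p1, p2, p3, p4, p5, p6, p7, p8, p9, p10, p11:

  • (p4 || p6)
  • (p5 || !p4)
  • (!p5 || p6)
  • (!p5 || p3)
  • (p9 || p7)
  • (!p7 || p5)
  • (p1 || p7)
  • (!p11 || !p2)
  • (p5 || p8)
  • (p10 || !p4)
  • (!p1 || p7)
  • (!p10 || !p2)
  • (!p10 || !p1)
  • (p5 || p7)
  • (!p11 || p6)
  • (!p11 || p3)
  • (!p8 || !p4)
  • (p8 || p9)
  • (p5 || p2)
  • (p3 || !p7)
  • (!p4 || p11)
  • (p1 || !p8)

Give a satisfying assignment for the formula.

p1=T, p2=T, p3=T, p4=F, p5=T, p6=T, p7=T, p8=F, p9=T, p10=F, p11=F

Check each clause:
  1. (p4 || p6) — p6 is true.
  2. (!p4 || p5) — !p4 is true.
  3. (p6 || !p5) — p6 is true.
  4. (p3 || !p5) — p3 is true.
  5. (p7 || p9) — p9 is true.
  6. (!p7 || p5) — p5 is true.
  7. (p7 || p1) — p1 is true.
  8. (!p2 || !p11) — !p11 is true.
  9. (p8 || p5) — p5 is true.
  10. (!p4 || p10) — !p4 is true.
  11. (p7 || !p1) — p7 is true.
  12. (!p10 || !p2) — !p10 is true.
  13. (!p1 || !p10) — !p10 is true.
  14. (p5 || p7) — p5 is true.
  15. (p6 || !p11) — !p11 is true.
  16. (!p11 || p3) — p3 is true.
  17. (!p4 || !p8) — !p8 is true.
  18. (p8 || p9) — p9 is true.
  19. (p2 || p5) — p2 is true.
  20. (p3 || !p7) — p3 is true.
  21. (p11 || !p4) — !p4 is true.
  22. (!p8 || p1) — !p8 is true.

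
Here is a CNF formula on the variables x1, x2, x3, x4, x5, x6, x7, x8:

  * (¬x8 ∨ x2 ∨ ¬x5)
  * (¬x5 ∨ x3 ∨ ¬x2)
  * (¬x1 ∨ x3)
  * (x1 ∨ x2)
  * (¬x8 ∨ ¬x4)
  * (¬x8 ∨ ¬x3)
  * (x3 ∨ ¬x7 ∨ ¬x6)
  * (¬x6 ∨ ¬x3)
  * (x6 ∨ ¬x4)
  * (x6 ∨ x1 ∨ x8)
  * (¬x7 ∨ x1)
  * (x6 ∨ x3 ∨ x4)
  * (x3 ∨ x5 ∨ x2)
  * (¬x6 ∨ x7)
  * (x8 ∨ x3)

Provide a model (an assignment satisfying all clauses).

x1 = 1  x2 = 0  x3 = 1  x4 = 0  x5 = 0  x6 = 0  x7 = 0  x8 = 0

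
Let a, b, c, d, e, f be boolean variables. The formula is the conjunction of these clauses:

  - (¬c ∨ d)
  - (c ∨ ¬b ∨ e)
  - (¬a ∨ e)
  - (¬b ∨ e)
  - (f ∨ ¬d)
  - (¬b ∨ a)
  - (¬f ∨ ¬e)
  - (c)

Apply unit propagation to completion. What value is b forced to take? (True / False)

False

Unit clause (c) sets c = True.
(¬c ∨ d): since c = True, the clause reduces to (d). d = True.
(¬d ∨ f) with d = True leaves only f, so f = True.
From (¬e ∨ ¬f) and f = True: e = False.
In (e ∨ ¬a), e is now false; ¬a must hold, so a = False.
From (e ∨ ¬b) and e = False: b = False.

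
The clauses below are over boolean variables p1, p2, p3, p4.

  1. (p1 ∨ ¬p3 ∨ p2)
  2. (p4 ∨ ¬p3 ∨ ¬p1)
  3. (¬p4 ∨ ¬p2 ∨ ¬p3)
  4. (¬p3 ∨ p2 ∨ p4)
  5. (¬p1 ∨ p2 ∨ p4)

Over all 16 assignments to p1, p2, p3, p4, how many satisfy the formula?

Case analysis on p2 and p3:
  p2=1, p3=1: remaining (p1,p4) ∈ {(0,0)} — 1.
  p2=1, p3=0: remaining (p1,p4) ∈ {(0,0); (0,1); (1,0); (1,1)} — 4.
  p2=0, p3=1: remaining (p1,p4) ∈ {(1,1)} — 1.
  p2=0, p3=0: remaining (p1,p4) ∈ {(0,0); (0,1); (1,1)} — 3.
Total: 1 + 4 + 1 + 3 = 9.

9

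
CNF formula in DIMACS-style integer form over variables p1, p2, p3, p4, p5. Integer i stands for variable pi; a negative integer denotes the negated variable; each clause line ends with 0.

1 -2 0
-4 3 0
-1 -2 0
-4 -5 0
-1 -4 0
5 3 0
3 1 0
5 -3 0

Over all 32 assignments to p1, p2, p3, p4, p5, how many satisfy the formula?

The models are:
  p1=0 p2=0 p3=1 p4=0 p5=1
  p1=1 p2=0 p3=0 p4=0 p5=1
  p1=1 p2=0 p3=1 p4=0 p5=1
That's 3 in total.

3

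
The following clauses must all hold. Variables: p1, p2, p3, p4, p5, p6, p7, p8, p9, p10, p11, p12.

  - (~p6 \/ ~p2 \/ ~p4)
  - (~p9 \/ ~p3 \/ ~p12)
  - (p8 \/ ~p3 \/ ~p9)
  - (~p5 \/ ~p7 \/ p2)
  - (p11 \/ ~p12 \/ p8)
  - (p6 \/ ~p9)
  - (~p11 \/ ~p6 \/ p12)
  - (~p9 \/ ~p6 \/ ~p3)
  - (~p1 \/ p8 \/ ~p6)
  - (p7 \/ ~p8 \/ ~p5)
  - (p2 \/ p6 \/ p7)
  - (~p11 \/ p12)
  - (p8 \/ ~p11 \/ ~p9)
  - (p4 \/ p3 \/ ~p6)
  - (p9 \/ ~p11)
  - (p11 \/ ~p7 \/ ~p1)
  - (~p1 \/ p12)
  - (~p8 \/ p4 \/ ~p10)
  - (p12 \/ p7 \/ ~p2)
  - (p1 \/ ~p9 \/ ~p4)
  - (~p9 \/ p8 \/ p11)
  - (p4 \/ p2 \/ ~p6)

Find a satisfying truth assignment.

p1=False, p2=True, p3=True, p4=True, p5=True, p6=False, p7=True, p8=True, p9=False, p10=True, p11=False, p12=False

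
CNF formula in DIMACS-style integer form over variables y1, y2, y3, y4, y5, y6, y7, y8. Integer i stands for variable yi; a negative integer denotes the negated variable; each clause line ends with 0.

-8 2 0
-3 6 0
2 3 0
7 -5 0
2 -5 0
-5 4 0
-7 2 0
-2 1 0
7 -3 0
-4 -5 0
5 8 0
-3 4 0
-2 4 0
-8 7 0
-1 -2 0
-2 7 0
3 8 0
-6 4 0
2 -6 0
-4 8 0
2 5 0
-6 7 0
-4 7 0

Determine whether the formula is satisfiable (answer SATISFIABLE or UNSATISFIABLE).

UNSATISFIABLE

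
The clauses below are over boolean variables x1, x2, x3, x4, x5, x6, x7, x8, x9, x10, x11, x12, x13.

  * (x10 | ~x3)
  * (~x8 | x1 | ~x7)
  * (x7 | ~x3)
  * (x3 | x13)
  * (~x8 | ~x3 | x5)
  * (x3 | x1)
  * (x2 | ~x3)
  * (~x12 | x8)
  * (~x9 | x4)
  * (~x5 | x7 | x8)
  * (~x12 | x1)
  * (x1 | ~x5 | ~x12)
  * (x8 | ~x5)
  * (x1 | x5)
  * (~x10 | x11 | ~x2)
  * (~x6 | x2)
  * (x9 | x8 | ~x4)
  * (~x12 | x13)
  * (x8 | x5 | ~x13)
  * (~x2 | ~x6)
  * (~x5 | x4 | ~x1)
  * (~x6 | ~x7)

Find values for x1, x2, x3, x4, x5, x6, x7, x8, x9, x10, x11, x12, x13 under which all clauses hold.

x1=T, x2=T, x3=F, x4=T, x5=F, x6=F, x7=F, x8=T, x9=F, x10=F, x11=T, x12=F, x13=T

x6 occurs only negated in the remaining clauses — set x6 = False.
Pure literal: x11 appears only positively; assign x11 = True.
Set x1 = True and propagate.
The remaining clauses are satisfied by x2 = True, x3 = False, x4 = True, x5 = False, x7 = False, x8 = True, x9 = False, x10 = False, x12 = False, x13 = True.
Check each clause:
  1. (x10 | ~x3) — ~x3 is true.
  2. (~x7 | x1 | ~x8) — x1 is true.
  3. (x7 | ~x3) — ~x3 is true.
  4. (x13 | x3) — x13 is true.
  5. (x5 | ~x8 | ~x3) — ~x3 is true.
  6. (x1 | x3) — x1 is true.
  7. (~x3 | x2) — x2 is true.
  8. (x8 | ~x12) — x8 is true.
  9. (~x9 | x4) — x4 is true.
  10. (x7 | ~x5 | x8) — x8 is true.
  11. (~x12 | x1) — x1 is true.
  12. (x1 | ~x12 | ~x5) — x1 is true.
  13. (x8 | ~x5) — x8 is true.
  14. (x1 | x5) — x1 is true.
  15. (~x10 | ~x2 | x11) — x11 is true.
  16. (x2 | ~x6) — x2 is true.
  17. (x8 | ~x4 | x9) — x8 is true.
  18. (~x12 | x13) — ~x12 is true.
  19. (x5 | ~x13 | x8) — x8 is true.
  20. (~x6 | ~x2) — ~x6 is true.
  21. (~x1 | x4 | ~x5) — ~x5 is true.
  22. (~x7 | ~x6) — ~x7 is true.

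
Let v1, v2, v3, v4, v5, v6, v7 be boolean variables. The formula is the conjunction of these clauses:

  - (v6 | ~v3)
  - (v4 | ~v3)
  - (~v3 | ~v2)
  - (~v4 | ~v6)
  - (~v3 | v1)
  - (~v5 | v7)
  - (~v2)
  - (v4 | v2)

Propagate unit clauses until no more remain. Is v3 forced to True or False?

False

(~v2) is a unit clause: v2 = False.
From (v4 | v2) and v2 = False: v4 = True.
(~v4 | ~v6) with v4 = True leaves only ~v6, so v6 = False.
(~v3 | v6): since v6 = False, the clause reduces to (~v3). v3 = False.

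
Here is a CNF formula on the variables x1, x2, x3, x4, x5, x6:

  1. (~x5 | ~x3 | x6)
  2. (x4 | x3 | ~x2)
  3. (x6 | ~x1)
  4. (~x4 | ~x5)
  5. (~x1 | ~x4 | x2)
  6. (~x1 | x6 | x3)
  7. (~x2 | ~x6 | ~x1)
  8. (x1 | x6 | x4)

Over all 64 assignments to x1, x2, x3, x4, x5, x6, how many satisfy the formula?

Split on x1, then x6.
  x1=T, x6=T: remaining (x2,x3,x4,x5) ∈ {(F,F,F,F); (F,F,F,T); (F,T,F,F); (F,T,F,T)} — 4.
  x1=T, x6=F: a clause becomes empty — 0.
  x1=F, x6=T: 10 of the 16 assignments to (x2,x3,x4,x5) work.
  x1=F, x6=F: remaining (x2,x3,x4,x5) ∈ {(F,F,T,F); (F,T,T,F); (T,F,T,F); (T,T,T,F)} — 4.
Total: 4 + 0 + 10 + 4 = 18.

18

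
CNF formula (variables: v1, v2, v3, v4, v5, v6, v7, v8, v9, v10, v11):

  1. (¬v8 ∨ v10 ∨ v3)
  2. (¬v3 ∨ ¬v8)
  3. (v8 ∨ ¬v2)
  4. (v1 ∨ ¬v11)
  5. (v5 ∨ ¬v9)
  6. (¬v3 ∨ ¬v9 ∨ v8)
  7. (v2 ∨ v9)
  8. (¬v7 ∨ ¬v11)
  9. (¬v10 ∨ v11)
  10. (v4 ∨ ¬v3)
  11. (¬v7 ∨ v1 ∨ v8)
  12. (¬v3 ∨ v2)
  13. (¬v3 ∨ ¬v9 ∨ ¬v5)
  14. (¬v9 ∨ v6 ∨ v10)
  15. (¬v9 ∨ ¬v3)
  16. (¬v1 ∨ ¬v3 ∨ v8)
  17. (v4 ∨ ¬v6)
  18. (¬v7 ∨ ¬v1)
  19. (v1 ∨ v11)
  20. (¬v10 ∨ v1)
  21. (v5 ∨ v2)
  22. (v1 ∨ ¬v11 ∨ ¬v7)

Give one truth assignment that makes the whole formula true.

v1=1, v2=0, v3=0, v4=1, v5=1, v6=1, v7=0, v8=0, v9=1, v10=0, v11=0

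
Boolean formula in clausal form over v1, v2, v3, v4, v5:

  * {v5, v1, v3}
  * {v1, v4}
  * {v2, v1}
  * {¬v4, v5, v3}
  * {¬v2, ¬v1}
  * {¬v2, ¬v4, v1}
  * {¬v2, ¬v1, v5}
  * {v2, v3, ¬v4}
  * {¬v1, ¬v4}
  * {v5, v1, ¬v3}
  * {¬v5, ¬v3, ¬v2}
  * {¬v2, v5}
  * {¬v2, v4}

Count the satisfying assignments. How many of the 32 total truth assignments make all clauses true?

Satisfying assignments:
  v1=T v2=F v3=F v4=F v5=F
  v1=T v2=F v3=F v4=F v5=T
  v1=T v2=F v3=T v4=F v5=F
  v1=T v2=F v3=T v4=F v5=T
That's 4 in total.

4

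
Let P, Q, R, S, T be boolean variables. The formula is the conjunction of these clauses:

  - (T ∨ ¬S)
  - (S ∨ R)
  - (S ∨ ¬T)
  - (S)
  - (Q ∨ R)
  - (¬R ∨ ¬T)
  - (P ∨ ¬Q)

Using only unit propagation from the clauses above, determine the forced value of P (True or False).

True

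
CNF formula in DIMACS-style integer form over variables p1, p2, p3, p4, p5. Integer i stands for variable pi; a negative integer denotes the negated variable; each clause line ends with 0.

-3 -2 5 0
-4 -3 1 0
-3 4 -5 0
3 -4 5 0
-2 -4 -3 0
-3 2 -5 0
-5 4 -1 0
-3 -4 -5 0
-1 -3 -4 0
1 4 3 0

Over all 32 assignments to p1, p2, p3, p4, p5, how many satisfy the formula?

Split on p3, then p4.
  p3=1, p4=1: a clause becomes empty — 0.
  p3=1, p4=0: remaining (p1,p2,p5) ∈ {(0,0,0); (1,0,0)} — 2.
  p3=0, p4=1: remaining (p1,p2,p5) ∈ {(0,0,1); (0,1,1); (1,0,1); (1,1,1)} — 4.
  p3=0, p4=0: remaining (p1,p2,p5) ∈ {(1,0,0); (1,1,0)} — 2.
Total: 0 + 2 + 4 + 2 = 8.

8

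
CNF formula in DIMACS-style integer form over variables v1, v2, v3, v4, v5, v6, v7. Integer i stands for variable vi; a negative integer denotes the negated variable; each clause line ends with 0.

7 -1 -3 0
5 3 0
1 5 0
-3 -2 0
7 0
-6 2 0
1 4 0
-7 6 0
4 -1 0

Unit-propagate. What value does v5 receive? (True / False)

True

Unit clause (v7) sets v7 = True.
(v6 OR NOT v7) with v7 = True leaves only v6, so v6 = True.
(NOT v6 OR v2): since v6 = True, the clause reduces to (v2). v2 = True.
(NOT v2 OR NOT v3) with v2 = True leaves only NOT v3, so v3 = False.
From (v5 OR v3) and v3 = False: v5 = True.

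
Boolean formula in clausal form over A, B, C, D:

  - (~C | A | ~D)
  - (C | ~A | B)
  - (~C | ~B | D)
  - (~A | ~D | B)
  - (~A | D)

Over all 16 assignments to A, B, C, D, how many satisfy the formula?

7

The models are:
  A=F B=F C=F D=F
  A=F B=F C=F D=T
  A=F B=F C=T D=F
  A=F B=T C=F D=F
  A=F B=T C=F D=T
  A=T B=T C=F D=T
  A=T B=T C=T D=T
That's 7 in total.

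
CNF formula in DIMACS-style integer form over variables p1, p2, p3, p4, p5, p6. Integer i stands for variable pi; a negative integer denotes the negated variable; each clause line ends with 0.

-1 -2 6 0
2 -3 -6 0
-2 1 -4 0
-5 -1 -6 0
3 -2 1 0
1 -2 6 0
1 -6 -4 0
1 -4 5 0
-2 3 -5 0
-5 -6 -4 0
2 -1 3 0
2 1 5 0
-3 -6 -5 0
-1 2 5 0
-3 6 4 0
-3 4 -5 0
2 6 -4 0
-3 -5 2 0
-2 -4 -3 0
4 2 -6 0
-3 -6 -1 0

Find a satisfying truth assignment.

p1=F, p2=T, p3=T, p4=F, p5=F, p6=T

Set p1 = False and propagate.
For the remaining variables, p2 = True, p3 = True, p4 = False, p5 = False, p6 = True works.
Every clause has at least one true literal under this assignment.
Check each clause:
  1. (p6 OR NOT p1 OR NOT p2) — NOT p1 is true.
  2. (NOT p6 OR NOT p3 OR p2) — p2 is true.
  3. (NOT p2 OR p1 OR NOT p4) — NOT p4 is true.
  4. (NOT p6 OR NOT p1 OR NOT p5) — NOT p5 is true.
  5. (p1 OR p3 OR NOT p2) — p3 is true.
  6. (NOT p2 OR p1 OR p6) — p6 is true.
  7. (NOT p4 OR p1 OR NOT p6) — NOT p4 is true.
  8. (p5 OR NOT p4 OR p1) — NOT p4 is true.
  9. (NOT p2 OR p3 OR NOT p5) — p3 is true.
  10. (NOT p6 OR NOT p4 OR NOT p5) — NOT p5 is true.
  11. (NOT p1 OR p2 OR p3) — p2 is true.
  12. (p1 OR p5 OR p2) — p2 is true.
  13. (NOT p3 OR NOT p6 OR NOT p5) — NOT p5 is true.
  14. (p5 OR p2 OR NOT p1) — p2 is true.
  15. (p4 OR p6 OR NOT p3) — p6 is true.
  16. (NOT p3 OR NOT p5 OR p4) — NOT p5 is true.
  17. (NOT p4 OR p6 OR p2) — p2 is true.
  18. (NOT p5 OR p2 OR NOT p3) — p2 is true.
  19. (NOT p4 OR NOT p2 OR NOT p3) — NOT p4 is true.
  20. (p2 OR NOT p6 OR p4) — p2 is true.
  21. (NOT p6 OR NOT p3 OR NOT p1) — NOT p1 is true.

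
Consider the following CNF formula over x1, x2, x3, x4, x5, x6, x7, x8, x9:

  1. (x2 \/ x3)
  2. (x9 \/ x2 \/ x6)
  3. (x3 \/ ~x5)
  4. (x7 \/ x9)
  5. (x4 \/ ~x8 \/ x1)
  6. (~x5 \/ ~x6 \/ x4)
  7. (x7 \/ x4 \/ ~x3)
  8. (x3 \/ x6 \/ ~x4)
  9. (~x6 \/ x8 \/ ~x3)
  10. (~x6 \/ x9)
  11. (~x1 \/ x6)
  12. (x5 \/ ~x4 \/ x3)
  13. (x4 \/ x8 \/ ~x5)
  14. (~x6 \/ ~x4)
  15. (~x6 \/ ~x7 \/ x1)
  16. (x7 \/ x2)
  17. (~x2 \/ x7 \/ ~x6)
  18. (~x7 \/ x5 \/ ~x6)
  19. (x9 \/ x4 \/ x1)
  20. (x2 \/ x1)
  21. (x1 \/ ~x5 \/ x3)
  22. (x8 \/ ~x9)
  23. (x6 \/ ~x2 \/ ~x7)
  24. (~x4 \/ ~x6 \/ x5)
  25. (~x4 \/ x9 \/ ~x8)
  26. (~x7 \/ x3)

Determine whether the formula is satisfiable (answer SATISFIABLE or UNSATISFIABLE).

Set x1 = False and propagate.
  then x2 is forced to True.
Set x3 = True and propagate.
Branch on x4: take x4 = True.
  then x6 is forced to False.
  then x7 is forced to False.
  then x9 is forced to True.
  then x8 is forced to True.
x5 is now unconstrained; take x5 = False.
So x1=False, x2=True, x3=True, x4=True, x5=False, x6=False, x7=False, x8=True, x9=True is a satisfying assignment.

SATISFIABLE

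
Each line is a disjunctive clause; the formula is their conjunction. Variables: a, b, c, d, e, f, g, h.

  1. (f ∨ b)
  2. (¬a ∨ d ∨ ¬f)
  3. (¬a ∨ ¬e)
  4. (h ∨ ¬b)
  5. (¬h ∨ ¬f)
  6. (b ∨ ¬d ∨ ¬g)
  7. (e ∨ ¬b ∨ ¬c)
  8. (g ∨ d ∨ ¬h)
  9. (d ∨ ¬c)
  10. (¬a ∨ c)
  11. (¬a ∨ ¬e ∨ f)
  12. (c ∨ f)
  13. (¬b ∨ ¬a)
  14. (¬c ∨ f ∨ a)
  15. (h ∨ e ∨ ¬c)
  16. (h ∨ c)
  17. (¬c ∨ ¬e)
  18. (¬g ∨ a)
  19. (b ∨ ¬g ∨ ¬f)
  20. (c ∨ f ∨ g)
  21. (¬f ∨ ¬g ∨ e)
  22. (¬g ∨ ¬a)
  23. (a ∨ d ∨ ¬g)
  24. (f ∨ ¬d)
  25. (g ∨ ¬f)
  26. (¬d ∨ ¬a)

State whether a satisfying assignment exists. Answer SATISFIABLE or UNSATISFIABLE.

UNSATISFIABLE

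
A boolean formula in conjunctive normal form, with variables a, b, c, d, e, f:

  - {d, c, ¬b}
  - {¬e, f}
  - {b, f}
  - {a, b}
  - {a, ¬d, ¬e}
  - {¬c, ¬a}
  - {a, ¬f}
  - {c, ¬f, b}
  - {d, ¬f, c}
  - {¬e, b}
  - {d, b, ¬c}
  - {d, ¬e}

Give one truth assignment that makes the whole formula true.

a=F, b=T, c=T, d=F, e=F, f=F

Pure literal: e appears only negated; assign e = False.
Set a = False and propagate.
  then b is forced to True.
  then f is forced to False.
Set c = True and propagate.
d is now unconstrained; take d = False.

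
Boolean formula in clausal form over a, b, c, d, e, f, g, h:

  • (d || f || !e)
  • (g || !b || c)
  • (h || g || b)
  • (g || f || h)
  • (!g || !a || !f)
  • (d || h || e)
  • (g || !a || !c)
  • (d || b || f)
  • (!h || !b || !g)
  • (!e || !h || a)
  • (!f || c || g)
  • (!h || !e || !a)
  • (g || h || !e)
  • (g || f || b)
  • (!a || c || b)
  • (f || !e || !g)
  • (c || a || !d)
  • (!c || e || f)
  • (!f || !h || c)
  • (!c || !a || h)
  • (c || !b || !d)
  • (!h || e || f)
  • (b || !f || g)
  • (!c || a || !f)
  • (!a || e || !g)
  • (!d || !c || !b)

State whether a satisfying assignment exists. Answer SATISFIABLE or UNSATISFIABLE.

SATISFIABLE

Try a = False.
Try b = False.
The remaining clauses are satisfied by c = False, d = False, e = True, f = True, g = True, h = False.
So a=F  b=F  c=F  d=F  e=T  f=T  g=T  h=F is a satisfying assignment.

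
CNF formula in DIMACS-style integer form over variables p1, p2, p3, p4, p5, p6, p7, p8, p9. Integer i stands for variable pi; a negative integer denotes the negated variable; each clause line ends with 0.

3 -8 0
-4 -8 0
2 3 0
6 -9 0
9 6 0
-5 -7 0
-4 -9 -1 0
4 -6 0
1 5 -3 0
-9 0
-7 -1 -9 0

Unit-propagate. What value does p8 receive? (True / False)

(NOT p9) is a unit clause: p9 = False.
(p6 OR p9) with p9 = False leaves only p6, so p6 = True.
(p4 OR NOT p6): since p6 = True, the clause reduces to (p4). p4 = True.
(NOT p8 OR NOT p4): since p4 = True, the clause reduces to (NOT p8). p8 = False.

False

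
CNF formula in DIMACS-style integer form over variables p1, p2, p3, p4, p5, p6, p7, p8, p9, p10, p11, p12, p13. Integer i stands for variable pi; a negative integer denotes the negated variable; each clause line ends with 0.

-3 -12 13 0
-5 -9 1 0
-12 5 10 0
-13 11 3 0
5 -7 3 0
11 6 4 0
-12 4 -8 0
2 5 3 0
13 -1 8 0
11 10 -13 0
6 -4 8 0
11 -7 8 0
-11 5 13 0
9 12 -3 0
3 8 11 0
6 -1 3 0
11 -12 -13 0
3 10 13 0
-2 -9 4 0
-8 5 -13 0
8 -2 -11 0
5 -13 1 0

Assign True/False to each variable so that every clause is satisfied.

p6 occurs only positively in the remaining clauses — set p6 = True.
p7 occurs only negated in the remaining clauses — set p7 = False.
Set p1 = True and propagate.
Set p2 = False and propagate.
Branch on p3: take p3 = True.
The remaining clauses are satisfied by p4 = True, p5 = True, p8 = False, p9 = True, p10 = False, p11 = True, p12 = False, p13 = True.
Every clause has at least one true literal under this assignment.
Check each clause:
  1. (p13 \/ ~p12 \/ ~p3) — ~p12 is true.
  2. (~p9 \/ ~p5 \/ p1) — p1 is true.
  3. (~p12 \/ p10 \/ p5) — ~p12 is true.
  4. (p11 \/ ~p13 \/ p3) — p11 is true.
  5. (~p7 \/ p3 \/ p5) — ~p7 is true.
  6. (p11 \/ p4 \/ p6) — p11 is true.
  7. (~p12 \/ p4 \/ ~p8) — ~p8 is true.
  8. (p3 \/ p5 \/ p2) — p3 is true.
  9. (p8 \/ p13 \/ ~p1) — p13 is true.
  10. (p11 \/ ~p13 \/ p10) — p11 is true.
  11. (~p4 \/ p6 \/ p8) — p6 is true.
  12. (p8 \/ ~p7 \/ p11) — ~p7 is true.
  13. (p5 \/ p13 \/ ~p11) — p13 is true.
  14. (~p3 \/ p12 \/ p9) — p9 is true.
  15. (p11 \/ p8 \/ p3) — p11 is true.
  16. (p3 \/ ~p1 \/ p6) — p3 is true.
  17. (p11 \/ ~p12 \/ ~p13) — p11 is true.
  18. (p13 \/ p10 \/ p3) — p3 is true.
  19. (~p2 \/ ~p9 \/ p4) — p4 is true.
  20. (p5 \/ ~p13 \/ ~p8) — ~p8 is true.
  21. (p8 \/ ~p11 \/ ~p2) — ~p2 is true.
  22. (~p13 \/ p5 \/ p1) — p1 is true.

p1=True  p2=False  p3=True  p4=True  p5=True  p6=True  p7=False  p8=False  p9=True  p10=False  p11=True  p12=False  p13=True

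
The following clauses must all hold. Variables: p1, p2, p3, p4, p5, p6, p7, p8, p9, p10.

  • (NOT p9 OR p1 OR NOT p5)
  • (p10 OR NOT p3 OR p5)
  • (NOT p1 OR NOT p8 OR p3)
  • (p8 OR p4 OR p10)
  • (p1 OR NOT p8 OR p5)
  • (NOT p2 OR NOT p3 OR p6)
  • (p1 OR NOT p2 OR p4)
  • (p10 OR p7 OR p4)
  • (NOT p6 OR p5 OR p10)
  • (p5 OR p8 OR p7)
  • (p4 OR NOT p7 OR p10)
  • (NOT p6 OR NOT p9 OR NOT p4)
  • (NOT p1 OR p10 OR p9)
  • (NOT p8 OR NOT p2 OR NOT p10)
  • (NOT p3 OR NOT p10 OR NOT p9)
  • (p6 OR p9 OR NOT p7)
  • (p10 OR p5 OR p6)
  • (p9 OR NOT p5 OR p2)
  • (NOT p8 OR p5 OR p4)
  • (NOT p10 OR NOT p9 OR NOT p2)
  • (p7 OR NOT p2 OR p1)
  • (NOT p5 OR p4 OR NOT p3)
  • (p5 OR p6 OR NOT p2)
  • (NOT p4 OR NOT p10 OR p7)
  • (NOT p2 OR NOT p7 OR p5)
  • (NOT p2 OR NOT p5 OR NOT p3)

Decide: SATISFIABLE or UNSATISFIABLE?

Branch on p1: take p1 = True.
Try p2 = False.
Try p3 = False.
  then p8 is forced to False.
For the remaining variables, p4 = False, p5 = True, p6 = False, p7 = False, p9 = True, p10 = True works.
Every clause has at least one true literal under this assignment.
So p1=T, p2=F, p3=F, p4=F, p5=T, p6=F, p7=F, p8=F, p9=T, p10=T is a satisfying assignment.

SATISFIABLE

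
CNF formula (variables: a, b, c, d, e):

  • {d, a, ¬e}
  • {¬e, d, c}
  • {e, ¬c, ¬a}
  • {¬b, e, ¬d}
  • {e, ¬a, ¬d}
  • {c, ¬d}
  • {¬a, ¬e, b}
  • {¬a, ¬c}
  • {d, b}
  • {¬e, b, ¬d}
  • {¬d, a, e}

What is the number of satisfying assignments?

Satisfying assignments:
  a=0 b=1 c=0 d=0 e=0
  a=0 b=1 c=1 d=0 e=0
  a=0 b=1 c=1 d=1 e=1
  a=1 b=1 c=0 d=0 e=0
That's 4 in total.

4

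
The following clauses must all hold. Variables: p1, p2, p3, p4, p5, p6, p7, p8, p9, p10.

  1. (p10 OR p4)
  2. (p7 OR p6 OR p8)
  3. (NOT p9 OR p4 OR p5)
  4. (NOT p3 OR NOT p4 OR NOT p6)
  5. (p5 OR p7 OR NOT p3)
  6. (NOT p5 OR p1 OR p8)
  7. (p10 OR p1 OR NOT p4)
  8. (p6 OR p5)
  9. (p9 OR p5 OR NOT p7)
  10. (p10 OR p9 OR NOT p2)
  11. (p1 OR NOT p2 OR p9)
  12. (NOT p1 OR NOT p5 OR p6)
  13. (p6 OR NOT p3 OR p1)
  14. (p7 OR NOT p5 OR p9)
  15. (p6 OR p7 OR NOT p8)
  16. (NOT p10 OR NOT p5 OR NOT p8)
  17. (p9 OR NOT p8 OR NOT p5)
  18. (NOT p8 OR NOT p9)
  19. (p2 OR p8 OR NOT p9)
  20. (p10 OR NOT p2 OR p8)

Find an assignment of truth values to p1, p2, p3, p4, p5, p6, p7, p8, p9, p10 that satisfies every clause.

p1=T, p2=F, p3=F, p4=T, p5=F, p6=T, p7=F, p8=T, p9=F, p10=T

p3 occurs only negated in the remaining clauses — set p3 = False.
Branch on p1: take p1 = True.
The remaining clauses are satisfied by p2 = False, p4 = True, p5 = False, p6 = True, p7 = False, p8 = True, p9 = False, p10 = True.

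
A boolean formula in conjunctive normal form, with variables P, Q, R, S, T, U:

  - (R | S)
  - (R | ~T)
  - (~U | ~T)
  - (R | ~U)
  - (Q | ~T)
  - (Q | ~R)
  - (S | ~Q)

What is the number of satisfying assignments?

Case analysis on R and Q:
  R=1, Q=1: P free; 3 ways for (S,T,U) × 2^1 = 6.
  R=1, Q=0: a clause becomes empty — 0.
  R=0, Q=1: remaining (P,S,T,U) ∈ {(0,1,0,0); (1,1,0,0)} — 2.
  R=0, Q=0: remaining (P,S,T,U) ∈ {(0,1,0,0); (1,1,0,0)} — 2.
Total: 6 + 0 + 2 + 2 = 10.

10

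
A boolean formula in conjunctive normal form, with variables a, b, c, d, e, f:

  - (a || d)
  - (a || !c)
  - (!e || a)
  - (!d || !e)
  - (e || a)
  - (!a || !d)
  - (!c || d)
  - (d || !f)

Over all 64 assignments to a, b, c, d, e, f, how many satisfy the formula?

4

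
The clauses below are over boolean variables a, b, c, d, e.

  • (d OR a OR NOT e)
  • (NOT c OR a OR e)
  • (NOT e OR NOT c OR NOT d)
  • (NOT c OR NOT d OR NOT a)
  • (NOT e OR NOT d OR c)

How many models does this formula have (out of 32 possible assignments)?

14

Case analysis on c and d:
  c=1, d=1: a clause becomes empty — 0.
  c=1, d=0: remaining (a,b,e) ∈ {(1,0,0); (1,0,1); (1,1,0); (1,1,1)} — 4.
  c=0, d=1: remaining (a,b,e) ∈ {(0,0,0); (0,1,0); (1,0,0); (1,1,0)} — 4.
  c=0, d=0: b free; 3 ways for (a,e) × 2^1 = 6.
Total: 0 + 4 + 4 + 6 = 14.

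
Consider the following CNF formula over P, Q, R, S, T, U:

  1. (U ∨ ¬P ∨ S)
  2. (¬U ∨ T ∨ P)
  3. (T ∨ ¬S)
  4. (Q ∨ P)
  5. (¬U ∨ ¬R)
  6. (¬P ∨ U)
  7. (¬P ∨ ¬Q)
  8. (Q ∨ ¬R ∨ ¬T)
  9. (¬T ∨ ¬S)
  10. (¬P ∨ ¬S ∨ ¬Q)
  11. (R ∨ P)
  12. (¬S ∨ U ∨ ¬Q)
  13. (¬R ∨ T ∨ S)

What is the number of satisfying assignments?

3

Satisfying assignments:
  P=F Q=T R=T S=F T=T U=F
  P=T Q=F R=F S=F T=F U=T
  P=T Q=F R=F S=F T=T U=T
That's 3 in total.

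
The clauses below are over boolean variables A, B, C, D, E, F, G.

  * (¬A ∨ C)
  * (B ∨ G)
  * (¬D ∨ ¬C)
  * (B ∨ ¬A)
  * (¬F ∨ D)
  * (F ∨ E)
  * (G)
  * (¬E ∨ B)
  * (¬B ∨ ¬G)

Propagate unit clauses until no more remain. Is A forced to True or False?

False

Unit clause (G) sets G = True.
From (¬G ∨ ¬B) and G = True: B = False.
In (B ∨ ¬A), B is now false; ¬A must hold, so A = False.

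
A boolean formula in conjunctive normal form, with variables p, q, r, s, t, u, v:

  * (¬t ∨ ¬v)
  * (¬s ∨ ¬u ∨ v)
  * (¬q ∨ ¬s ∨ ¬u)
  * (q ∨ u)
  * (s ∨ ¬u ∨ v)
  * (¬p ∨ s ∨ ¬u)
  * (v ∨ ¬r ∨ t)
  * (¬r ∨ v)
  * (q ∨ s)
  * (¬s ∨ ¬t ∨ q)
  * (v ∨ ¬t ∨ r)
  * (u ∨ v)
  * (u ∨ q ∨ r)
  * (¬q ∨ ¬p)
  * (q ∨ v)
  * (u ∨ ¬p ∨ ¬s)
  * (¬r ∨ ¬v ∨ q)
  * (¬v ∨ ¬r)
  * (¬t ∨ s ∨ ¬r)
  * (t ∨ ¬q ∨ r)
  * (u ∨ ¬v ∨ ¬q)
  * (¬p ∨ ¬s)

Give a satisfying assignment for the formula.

p=0  q=0  r=0  s=1  t=0  u=1  v=1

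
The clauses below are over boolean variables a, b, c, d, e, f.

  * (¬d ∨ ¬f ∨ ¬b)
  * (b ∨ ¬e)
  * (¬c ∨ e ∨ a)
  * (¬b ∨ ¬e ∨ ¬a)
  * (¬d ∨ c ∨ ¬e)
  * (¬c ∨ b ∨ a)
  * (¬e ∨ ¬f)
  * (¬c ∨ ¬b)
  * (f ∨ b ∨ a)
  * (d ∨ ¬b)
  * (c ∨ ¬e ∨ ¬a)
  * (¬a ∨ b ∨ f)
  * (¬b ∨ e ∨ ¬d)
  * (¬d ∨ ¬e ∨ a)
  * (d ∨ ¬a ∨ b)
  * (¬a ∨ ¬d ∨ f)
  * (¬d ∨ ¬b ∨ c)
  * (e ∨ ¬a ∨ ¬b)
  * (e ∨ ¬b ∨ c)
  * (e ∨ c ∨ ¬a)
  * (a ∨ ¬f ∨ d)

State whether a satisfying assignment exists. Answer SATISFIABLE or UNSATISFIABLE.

SATISFIABLE

Try a = False.
For the remaining variables, b = False, c = False, d = True, e = False, f = True works.
Every clause has at least one true literal under this assignment.
So a=False, b=False, c=False, d=True, e=False, f=True is a satisfying assignment.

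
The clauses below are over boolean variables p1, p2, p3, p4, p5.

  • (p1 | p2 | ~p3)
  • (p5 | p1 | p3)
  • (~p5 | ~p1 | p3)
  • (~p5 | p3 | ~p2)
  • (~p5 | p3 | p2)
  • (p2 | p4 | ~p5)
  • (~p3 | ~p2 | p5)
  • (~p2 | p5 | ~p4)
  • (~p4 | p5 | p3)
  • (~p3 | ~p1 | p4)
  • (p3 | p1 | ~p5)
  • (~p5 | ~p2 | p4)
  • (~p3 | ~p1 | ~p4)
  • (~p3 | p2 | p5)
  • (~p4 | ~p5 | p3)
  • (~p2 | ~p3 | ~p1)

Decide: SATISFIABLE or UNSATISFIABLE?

SATISFIABLE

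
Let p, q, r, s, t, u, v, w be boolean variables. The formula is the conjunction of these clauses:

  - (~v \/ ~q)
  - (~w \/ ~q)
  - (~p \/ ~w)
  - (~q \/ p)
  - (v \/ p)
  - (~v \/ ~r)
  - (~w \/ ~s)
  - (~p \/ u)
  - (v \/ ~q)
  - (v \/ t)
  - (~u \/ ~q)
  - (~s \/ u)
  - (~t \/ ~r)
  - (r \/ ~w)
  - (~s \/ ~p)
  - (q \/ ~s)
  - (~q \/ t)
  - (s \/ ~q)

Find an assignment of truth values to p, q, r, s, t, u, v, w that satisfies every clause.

Pure literal: w appears only negated; assign w = False.
Branch on p: take p = True.
  then u is forced to True.
  then q is forced to False.
  then s is forced to False.
Set r = False and propagate.
The remaining clauses are satisfied by t = False, v = True.

p=T, q=F, r=F, s=F, t=F, u=T, v=T, w=F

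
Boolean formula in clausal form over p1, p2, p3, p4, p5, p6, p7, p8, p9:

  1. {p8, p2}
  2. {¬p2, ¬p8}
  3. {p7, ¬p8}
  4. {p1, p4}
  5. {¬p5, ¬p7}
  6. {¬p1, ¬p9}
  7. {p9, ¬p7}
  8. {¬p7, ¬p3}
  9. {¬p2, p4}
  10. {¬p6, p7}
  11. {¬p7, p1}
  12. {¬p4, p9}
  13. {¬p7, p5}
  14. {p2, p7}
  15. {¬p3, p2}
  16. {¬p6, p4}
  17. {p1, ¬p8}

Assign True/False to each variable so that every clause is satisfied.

p1=0  p2=1  p3=0  p4=1  p5=1  p6=0  p7=0  p8=0  p9=1

Check each clause:
  1. {p2, p8} — p2 is true.
  2. {¬p8, ¬p2} — ¬p8 is true.
  3. {¬p8, p7} — ¬p8 is true.
  4. {p1, p4} — p4 is true.
  5. {¬p5, ¬p7} — ¬p7 is true.
  6. {¬p9, ¬p1} — ¬p1 is true.
  7. {¬p7, p9} — p9 is true.
  8. {¬p7, ¬p3} — ¬p7 is true.
  9. {p4, ¬p2} — p4 is true.
  10. {p7, ¬p6} — ¬p6 is true.
  11. {¬p7, p1} — ¬p7 is true.
  12. {¬p4, p9} — p9 is true.
  13. {¬p7, p5} — ¬p7 is true.
  14. {p7, p2} — p2 is true.
  15. {¬p3, p2} — p2 is true.
  16. {p4, ¬p6} — ¬p6 is true.
  17. {p1, ¬p8} — ¬p8 is true.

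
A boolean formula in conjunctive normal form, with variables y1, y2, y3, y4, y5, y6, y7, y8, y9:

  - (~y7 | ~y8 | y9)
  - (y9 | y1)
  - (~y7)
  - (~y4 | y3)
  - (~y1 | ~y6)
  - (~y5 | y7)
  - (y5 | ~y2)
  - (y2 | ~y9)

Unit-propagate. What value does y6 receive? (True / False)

False

Unit clause (~y7) sets y7 = False.
(~y5 | y7) with y7 = False leaves only ~y5, so y5 = False.
From (~y2 | y5) and y5 = False: y2 = False.
(~y9 | y2) with y2 = False leaves only ~y9, so y9 = False.
(y9 | y1) with y9 = False leaves only y1, so y1 = True.
In (~y6 | ~y1), ~y1 is now false; ~y6 must hold, so y6 = False.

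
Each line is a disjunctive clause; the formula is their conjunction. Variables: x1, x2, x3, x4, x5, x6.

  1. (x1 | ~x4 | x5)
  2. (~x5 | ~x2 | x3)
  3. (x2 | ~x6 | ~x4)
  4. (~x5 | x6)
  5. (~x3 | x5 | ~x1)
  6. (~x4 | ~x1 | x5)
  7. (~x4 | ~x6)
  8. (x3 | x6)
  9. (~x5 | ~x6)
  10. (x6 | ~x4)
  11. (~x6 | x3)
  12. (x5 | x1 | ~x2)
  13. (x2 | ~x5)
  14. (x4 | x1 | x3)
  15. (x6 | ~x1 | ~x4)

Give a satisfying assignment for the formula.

x1 = F  x2 = F  x3 = T  x4 = F  x5 = F  x6 = F

Try x1 = False.
The remaining clauses are satisfied by x2 = False, x3 = True, x4 = False, x5 = False, x6 = False.
Check each clause:
  1. (~x4 | x1 | x5) — ~x4 is true.
  2. (x3 | ~x5 | ~x2) — x3 is true.
  3. (~x6 | ~x4 | x2) — ~x6 is true.
  4. (~x5 | x6) — ~x5 is true.
  5. (~x3 | x5 | ~x1) — ~x1 is true.
  6. (x5 | ~x4 | ~x1) — ~x4 is true.
  7. (~x4 | ~x6) — ~x6 is true.
  8. (x3 | x6) — x3 is true.
  9. (~x5 | ~x6) — ~x6 is true.
  10. (x6 | ~x4) — ~x4 is true.
  11. (x3 | ~x6) — ~x6 is true.
  12. (~x2 | x1 | x5) — ~x2 is true.
  13. (~x5 | x2) — ~x5 is true.
  14. (x4 | x3 | x1) — x3 is true.
  15. (~x1 | x6 | ~x4) — ~x4 is true.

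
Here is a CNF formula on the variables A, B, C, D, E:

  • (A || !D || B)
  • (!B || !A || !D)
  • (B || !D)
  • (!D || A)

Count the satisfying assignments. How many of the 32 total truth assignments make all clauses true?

16

Case analysis on D and A:
  D=1, A=1: a clause becomes empty — 0.
  D=1, A=0: a clause becomes empty — 0.
  D=0, A=1: B, C, E free → 2^3 = 8.
  D=0, A=0: B, C, E free → 2^3 = 8.
Total: 0 + 0 + 8 + 8 = 16.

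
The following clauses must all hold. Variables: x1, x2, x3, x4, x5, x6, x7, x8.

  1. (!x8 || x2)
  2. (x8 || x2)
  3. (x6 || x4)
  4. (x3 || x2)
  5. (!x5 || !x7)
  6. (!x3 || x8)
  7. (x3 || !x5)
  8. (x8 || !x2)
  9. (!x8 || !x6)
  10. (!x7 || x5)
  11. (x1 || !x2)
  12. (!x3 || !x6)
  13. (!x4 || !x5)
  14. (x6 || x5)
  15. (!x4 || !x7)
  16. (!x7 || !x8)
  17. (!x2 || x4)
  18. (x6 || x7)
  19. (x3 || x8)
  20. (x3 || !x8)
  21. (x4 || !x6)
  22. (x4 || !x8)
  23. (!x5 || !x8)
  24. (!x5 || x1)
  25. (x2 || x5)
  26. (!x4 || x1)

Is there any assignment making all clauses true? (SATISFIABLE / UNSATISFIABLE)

UNSATISFIABLE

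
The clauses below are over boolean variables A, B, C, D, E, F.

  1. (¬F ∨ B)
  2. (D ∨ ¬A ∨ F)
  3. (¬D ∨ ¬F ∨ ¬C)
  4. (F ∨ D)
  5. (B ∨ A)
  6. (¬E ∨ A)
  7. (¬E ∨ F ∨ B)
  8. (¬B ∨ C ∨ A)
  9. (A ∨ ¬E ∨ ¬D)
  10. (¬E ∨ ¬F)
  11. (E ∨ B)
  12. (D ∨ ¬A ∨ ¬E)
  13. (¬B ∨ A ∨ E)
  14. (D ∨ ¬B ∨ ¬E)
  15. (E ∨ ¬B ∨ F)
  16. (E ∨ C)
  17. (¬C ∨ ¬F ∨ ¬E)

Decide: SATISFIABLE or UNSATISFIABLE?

SATISFIABLE

Try A = True.
Set B = True and propagate.
Branch on C: take C = True.
For the remaining variables, D = False, E = False, F = True works.
Every clause has at least one true literal under this assignment.
So A=True, B=True, C=True, D=False, E=False, F=True is a satisfying assignment.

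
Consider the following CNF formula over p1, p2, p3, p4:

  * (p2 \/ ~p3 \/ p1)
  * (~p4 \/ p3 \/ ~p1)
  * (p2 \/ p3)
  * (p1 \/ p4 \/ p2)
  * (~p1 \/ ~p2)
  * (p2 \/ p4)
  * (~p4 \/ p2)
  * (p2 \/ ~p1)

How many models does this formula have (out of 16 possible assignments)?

Satisfying assignments:
  p1=F p2=T p3=F p4=F
  p1=F p2=T p3=F p4=T
  p1=F p2=T p3=T p4=F
  p1=F p2=T p3=T p4=T
That's 4 in total.

4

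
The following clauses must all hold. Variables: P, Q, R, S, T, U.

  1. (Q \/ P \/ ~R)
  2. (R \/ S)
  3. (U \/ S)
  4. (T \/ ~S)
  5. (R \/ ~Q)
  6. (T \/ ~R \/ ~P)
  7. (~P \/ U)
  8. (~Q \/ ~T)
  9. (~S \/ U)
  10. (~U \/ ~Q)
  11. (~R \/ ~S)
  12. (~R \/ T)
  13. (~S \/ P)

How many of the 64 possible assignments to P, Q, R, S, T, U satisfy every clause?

2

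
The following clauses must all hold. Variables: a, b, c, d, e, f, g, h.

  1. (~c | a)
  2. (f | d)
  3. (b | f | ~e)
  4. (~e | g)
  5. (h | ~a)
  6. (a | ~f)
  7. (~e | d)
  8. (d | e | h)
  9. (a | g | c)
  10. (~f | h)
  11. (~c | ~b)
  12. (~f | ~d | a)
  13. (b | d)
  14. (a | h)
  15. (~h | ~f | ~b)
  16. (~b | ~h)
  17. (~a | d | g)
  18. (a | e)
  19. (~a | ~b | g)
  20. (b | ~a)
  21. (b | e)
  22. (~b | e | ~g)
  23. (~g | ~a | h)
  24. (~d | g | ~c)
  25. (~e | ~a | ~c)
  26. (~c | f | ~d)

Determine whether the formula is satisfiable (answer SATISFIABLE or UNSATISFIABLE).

UNSATISFIABLE

a = True:
  propagation gives h=True, b=False; an empty clause results — contradiction.
a = False:
  propagation gives c=False, f=False, d=True, g=True; an empty clause results — contradiction.
Every branch closes, so no satisfying assignment exists.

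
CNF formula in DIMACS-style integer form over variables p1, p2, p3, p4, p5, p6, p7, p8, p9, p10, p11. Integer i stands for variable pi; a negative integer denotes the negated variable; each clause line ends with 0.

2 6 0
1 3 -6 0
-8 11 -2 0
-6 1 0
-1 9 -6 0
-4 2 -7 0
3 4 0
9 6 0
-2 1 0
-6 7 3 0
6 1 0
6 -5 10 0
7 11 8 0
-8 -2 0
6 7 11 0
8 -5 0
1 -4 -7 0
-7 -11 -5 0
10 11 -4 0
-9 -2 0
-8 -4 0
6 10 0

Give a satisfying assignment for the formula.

p3 occurs only positively in the remaining clauses — set p3 = True.
p5 occurs only negated in the remaining clauses — set p5 = False.
Set p1 = True and propagate.
The remaining clauses are satisfied by p2 = False, p4 = False, p6 = True, p7 = False, p8 = True, p9 = True, p10 = False, p11 = True.

p1 = T  p2 = F  p3 = T  p4 = F  p5 = F  p6 = T  p7 = F  p8 = T  p9 = T  p10 = F  p11 = T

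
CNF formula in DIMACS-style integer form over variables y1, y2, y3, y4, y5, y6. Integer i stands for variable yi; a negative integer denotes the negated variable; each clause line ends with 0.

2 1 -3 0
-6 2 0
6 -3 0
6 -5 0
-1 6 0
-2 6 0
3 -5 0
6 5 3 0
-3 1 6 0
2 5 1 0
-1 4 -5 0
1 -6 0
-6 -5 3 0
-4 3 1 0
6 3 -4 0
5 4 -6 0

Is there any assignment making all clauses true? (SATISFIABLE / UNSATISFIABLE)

SATISFIABLE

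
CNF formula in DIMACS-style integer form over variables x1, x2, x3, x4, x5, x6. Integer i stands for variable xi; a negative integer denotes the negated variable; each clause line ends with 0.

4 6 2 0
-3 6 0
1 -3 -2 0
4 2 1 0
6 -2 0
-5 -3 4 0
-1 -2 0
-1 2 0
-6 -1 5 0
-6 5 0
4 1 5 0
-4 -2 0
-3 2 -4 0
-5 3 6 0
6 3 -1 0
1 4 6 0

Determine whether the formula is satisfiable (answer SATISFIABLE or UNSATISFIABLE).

SATISFIABLE

Set x1 = False and propagate.
Try x2 = True.
  then x3 is forced to False.
  then x6 is forced to True.
  then x5 is forced to True.
  then x4 is forced to False.
So x1=F  x2=T  x3=F  x4=F  x5=T  x6=T is a satisfying assignment.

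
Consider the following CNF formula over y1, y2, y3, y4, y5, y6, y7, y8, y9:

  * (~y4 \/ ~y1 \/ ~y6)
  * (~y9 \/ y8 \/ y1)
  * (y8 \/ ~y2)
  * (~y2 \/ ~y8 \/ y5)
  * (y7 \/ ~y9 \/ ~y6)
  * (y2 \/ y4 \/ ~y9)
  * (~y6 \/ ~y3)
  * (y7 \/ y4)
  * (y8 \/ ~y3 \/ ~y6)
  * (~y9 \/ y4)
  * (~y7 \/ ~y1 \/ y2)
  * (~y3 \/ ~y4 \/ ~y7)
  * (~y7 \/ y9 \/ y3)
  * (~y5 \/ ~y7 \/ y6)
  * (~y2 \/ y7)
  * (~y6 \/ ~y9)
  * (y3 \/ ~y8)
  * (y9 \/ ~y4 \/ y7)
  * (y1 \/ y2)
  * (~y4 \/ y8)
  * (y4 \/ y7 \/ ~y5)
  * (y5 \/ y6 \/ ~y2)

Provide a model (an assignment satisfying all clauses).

y1=True, y2=False, y3=True, y4=True, y5=True, y6=False, y7=False, y8=True, y9=True

Try y1 = True.
The remaining clauses are satisfied by y2 = False, y3 = True, y4 = True, y5 = True, y6 = False, y7 = False, y8 = True, y9 = True.
Every clause has at least one true literal under this assignment.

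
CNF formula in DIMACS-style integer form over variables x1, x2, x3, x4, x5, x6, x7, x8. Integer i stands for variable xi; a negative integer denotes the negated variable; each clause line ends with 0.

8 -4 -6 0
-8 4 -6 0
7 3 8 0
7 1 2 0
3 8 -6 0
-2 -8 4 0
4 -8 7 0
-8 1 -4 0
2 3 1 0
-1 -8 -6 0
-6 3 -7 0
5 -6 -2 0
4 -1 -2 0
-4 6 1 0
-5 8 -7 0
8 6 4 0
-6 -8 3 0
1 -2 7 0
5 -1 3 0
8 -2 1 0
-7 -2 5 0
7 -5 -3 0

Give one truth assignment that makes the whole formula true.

Try x1 = True.
For the remaining variables, x2 = False, x3 = True, x4 = True, x5 = False, x6 = False, x7 = False, x8 = False works.
Check each clause:
  1. (x8 ∨ ¬x6 ∨ ¬x4) — ¬x6 is true.
  2. (x4 ∨ ¬x8 ∨ ¬x6) — ¬x8 is true.
  3. (x8 ∨ x3 ∨ x7) — x3 is true.
  4. (x7 ∨ x2 ∨ x1) — x1 is true.
  5. (x3 ∨ ¬x6 ∨ x8) — ¬x6 is true.
  6. (x4 ∨ ¬x8 ∨ ¬x2) — ¬x8 is true.
  7. (x4 ∨ ¬x8 ∨ x7) — ¬x8 is true.
  8. (x1 ∨ ¬x4 ∨ ¬x8) — ¬x8 is true.
  9. (x3 ∨ x2 ∨ x1) — x1 is true.
  10. (¬x6 ∨ ¬x8 ∨ ¬x1) — ¬x8 is true.
  11. (x3 ∨ ¬x7 ∨ ¬x6) — ¬x7 is true.
  12. (¬x6 ∨ x5 ∨ ¬x2) — ¬x6 is true.
  13. (x4 ∨ ¬x2 ∨ ¬x1) — x4 is true.
  14. (¬x4 ∨ x6 ∨ x1) — x1 is true.
  15. (¬x7 ∨ x8 ∨ ¬x5) — ¬x7 is true.
  16. (x4 ∨ x6 ∨ x8) — x4 is true.
  17. (¬x8 ∨ ¬x6 ∨ x3) — ¬x8 is true.
  18. (¬x2 ∨ x1 ∨ x7) — x1 is true.
  19. (¬x1 ∨ x3 ∨ x5) — x3 is true.
  20. (x1 ∨ x8 ∨ ¬x2) — x1 is true.
  21. (¬x7 ∨ x5 ∨ ¬x2) — ¬x7 is true.
  22. (x7 ∨ ¬x3 ∨ ¬x5) — ¬x5 is true.

x1=1, x2=0, x3=1, x4=1, x5=0, x6=0, x7=0, x8=0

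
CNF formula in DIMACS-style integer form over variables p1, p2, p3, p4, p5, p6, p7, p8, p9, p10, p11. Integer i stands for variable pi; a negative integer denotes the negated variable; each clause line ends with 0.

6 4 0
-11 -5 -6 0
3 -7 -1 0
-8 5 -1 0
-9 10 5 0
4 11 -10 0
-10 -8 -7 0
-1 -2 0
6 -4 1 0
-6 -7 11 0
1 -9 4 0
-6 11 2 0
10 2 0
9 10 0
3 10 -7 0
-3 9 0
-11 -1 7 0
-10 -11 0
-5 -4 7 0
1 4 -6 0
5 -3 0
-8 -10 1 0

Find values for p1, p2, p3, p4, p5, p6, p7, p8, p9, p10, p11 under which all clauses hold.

p1=1  p2=0  p3=0  p4=1  p5=0  p6=0  p7=0  p8=0  p9=0  p10=1  p11=0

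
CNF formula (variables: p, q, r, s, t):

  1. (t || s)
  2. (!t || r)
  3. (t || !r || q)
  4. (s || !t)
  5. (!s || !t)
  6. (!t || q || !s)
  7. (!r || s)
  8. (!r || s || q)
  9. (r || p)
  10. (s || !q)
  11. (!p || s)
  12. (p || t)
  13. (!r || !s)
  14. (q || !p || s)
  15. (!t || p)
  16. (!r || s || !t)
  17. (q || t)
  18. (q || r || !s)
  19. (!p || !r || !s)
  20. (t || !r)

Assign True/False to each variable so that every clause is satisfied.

p = True, q = True, r = False, s = True, t = False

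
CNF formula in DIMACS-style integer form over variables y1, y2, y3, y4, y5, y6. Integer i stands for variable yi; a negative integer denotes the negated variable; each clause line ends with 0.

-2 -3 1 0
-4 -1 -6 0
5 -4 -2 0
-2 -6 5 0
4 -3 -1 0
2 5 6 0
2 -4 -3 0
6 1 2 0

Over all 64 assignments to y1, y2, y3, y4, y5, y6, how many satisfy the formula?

Split on y2, then y1.
  y2=1, y1=1: 5 of the 16 assignments to (y3,y4,y5,y6) work.
  y2=1, y1=0: 5 of the 16 assignments to (y3,y4,y5,y6) work.
  y2=0, y1=1: remaining (y3,y4,y5,y6) ∈ {(0,0,0,1); (0,0,1,0); (0,0,1,1); (0,1,1,0)} — 4.
  y2=0, y1=0: y5 free; 3 ways for (y3,y4,y6) × 2^1 = 6.
Total: 5 + 5 + 4 + 6 = 20.

20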